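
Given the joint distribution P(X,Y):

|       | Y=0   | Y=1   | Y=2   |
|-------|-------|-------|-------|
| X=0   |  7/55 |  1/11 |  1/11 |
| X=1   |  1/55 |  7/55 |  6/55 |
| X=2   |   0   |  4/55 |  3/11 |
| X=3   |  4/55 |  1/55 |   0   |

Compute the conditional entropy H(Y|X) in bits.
1.1359 bits

H(Y|X) = H(X,Y) - H(X)

H(X,Y) = -Σ_{x,y} P(x,y) log₂ P(x,y). Per-cell terms -P(x,y)·log₂P(x,y):
  X=0: 0.37851, 0.31449, 0.31449
  X=1: 0.10512, 0.37851, 0.34870
  X=2: 0.00000, 0.27501, 0.51122
  X=3: 0.27501, 0.10512, 0.00000
  (cells with P = 0 contribute 0)
Sum of the 12 terms: H(X,Y) = 3.0062 bits

Marginal of X (row sums):
  P(X=0) = 7/55 + 1/11 + 1/11 = 17/55
  P(X=1) = 1/55 + 7/55 + 6/55 = 14/55
  P(X=2) = 0 + 4/55 + 3/11 = 19/55
  P(X=3) = 4/55 + 1/55 + 0 = 1/11
H(X) = -[(17/55)·log₂(17/55) + (14/55)·log₂(14/55) + (19/55)·log₂(19/55) + (1/11)·log₂(1/11)]
  = 0.52357 + 0.50247 + 0.52973 + 0.31449 = 1.8703 bits

H(Y|X) = H(X,Y) - H(X) = 3.0062 - 1.8703 = 1.1359 bits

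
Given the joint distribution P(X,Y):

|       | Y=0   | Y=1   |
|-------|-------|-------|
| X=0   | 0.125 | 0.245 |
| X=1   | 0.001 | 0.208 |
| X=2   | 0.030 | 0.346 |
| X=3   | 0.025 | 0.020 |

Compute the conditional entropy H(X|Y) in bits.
1.5985 bits

H(X|Y) = H(X,Y) - H(Y)

H(X,Y) = -Σ_{x,y} P(x,y) log₂ P(x,y). Per-cell terms -P(x,y)·log₂P(x,y):
  X=0: 0.375000, 0.497141
  X=1: 0.009966, 0.471192
  X=2: 0.151767, 0.529780
  X=3: 0.133048, 0.112877
Sum of the 8 terms: H(X,Y) = 2.28077 bits

Marginal of Y (column sums):
  P(Y=0) = 0.125 + 0.001 + 0.030 + 0.025 = 0.181
  P(Y=1) = 0.245 + 0.208 + 0.346 + 0.020 = 0.819
H(Y) = -[0.181·log₂(0.181) + 0.819·log₂(0.819)]
  = 0.446335 + 0.235925 = 0.68226 bits

H(X|Y) = H(X,Y) - H(Y) = 2.28077 - 0.68226 = 1.5985 bits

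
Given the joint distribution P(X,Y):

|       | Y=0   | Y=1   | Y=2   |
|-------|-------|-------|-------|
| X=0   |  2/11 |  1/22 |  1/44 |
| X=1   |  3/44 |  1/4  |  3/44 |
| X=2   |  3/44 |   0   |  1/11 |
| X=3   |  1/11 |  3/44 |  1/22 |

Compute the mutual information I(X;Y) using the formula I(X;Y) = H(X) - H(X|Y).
0.3020 bits

I(X;Y) = H(X) - H(X|Y)

Marginal of X (row sums):
  P(X=0) = 2/11 + 1/22 + 1/44 = 1/4
  P(X=1) = 3/44 + 1/4 + 3/44 = 17/44
  P(X=2) = 3/44 + 0 + 1/11 = 7/44
  P(X=3) = 1/11 + 3/44 + 1/22 = 9/44
H(X) = -[(1/4)·log₂(1/4) + (17/44)·log₂(17/44) + (7/44)·log₂(7/44) + (9/44)·log₂(9/44)]
  = 0.5000 + 0.5301 + 0.4219 + 0.4683 = 1.9203 bits

Marginal of Y (column sums):
  P(Y=0) = 2/11 + 3/44 + 3/44 + 1/11 = 9/22
  P(Y=1) = 1/22 + 1/4 + 0 + 3/44 = 4/11
  P(Y=2) = 1/44 + 3/44 + 1/11 + 1/22 = 5/22
H(X|Y) = Σ_y P(y)·H(X|Y=y):
  Y=0: P(Y=0) = 9/22, P(X|Y=0) = (4/9, 1/6, 1/6, 2/9) → H(X|Y=0) = 1.8638
  Y=1: P(Y=1) = 4/11, P(X|Y=1) = (1/8, 11/16, 0, 3/16) → H(X|Y=1) = 1.1995
  Y=2: P(Y=2) = 5/22, P(X|Y=2) = (1/10, 3/10, 2/5, 1/5) → H(X|Y=2) = 1.8464
H(X|Y) = (9/22)·1.8638 + (4/11)·1.1995 + (5/22)·1.8464 = 1.6183 bits

I(X;Y) = H(X) - H(X|Y) = 1.9203 - 1.6183 = 0.3020 bits

Cross-check via I(X;Y) = H(X) + H(Y) - H(X,Y): computing H(Y) from the column sums and H(X,Y) from the 12 cells in the same way gives H(Y) = 1.5440 bits and H(X,Y) = 3.1623 bits, so
I(X;Y) = 1.9203 + 1.5440 - 3.1623 = 0.3020 bits ✓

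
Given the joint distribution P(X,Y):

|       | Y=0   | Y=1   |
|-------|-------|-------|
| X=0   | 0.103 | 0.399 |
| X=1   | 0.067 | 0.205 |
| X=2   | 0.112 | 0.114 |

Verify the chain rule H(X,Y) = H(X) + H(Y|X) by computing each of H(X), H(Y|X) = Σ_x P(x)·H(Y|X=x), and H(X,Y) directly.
H(X) = 1.4949 bits, H(Y|X) = 0.8126 bits, H(X,Y) = 2.3075 bits

Marginal of X (row sums):
  P(X=0) = 0.103 + 0.399 = 0.502
  P(X=1) = 0.067 + 0.205 = 0.272
  P(X=2) = 0.112 + 0.114 = 0.226
H(X) = -[0.502·log₂(0.502) + 0.272·log₂(0.272) + 0.226·log₂(0.226)]
  = 0.4991 + 0.5109 + 0.4849 = 1.4949 bits

H(Y|X) = Σ_x P(x)·H(Y|X=x):
  X=0: P(X=0) = 0.502, P(Y|X=0) = (103/502, 399/502) → H(Y|X=0) = 0.7322
  X=1: P(X=1) = 0.272, P(Y|X=1) = (67/272, 205/272) → H(Y|X=1) = 0.8054
  X=2: P(X=2) = 0.226, P(Y|X=2) = (56/113, 57/113) → H(Y|X=2) = 0.9999
H(Y|X) = 0.502·0.7322 + 0.272·0.8054 + 0.226·0.9999 = 0.8126 bits

H(X,Y) = -Σ_{x,y} P(x,y) log₂ P(x,y). Per-cell terms -P(x,y)·log₂P(x,y):
  X=0: 0.3378, 0.5289
  X=1: 0.2613, 0.4687
  X=2: 0.3537, 0.3571
Sum of the 6 terms: H(X,Y) = 2.3075 bits

Chain rule check:
  H(X) + H(Y|X) = 1.4949 + 0.8126 = 2.3075 bits
  H(X,Y) = 2.3075 bits
✓ Chain rule verified.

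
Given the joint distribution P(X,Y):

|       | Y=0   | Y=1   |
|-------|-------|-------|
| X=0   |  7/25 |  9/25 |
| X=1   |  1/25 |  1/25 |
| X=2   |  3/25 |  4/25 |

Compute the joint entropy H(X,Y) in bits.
2.2064 bits

H(X,Y) = -Σ_{x,y} P(x,y) log₂ P(x,y). Per-cell terms -P(x,y)·log₂P(x,y):
  X=0: 0.51422, 0.53062
  X=1: 0.18575, 0.18575
  X=2: 0.36707, 0.42302
Sum of the 6 terms: H(X,Y) = 2.2064 bits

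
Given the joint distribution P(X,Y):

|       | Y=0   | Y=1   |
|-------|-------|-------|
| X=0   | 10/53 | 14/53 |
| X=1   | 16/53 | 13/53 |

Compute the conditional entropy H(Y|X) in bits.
0.9867 bits

H(Y|X) = H(X,Y) - H(X)

H(X,Y) = -Σ_{x,y} P(x,y) log₂ P(x,y). Per-cell terms -P(x,y)·log₂P(x,y):
  X=0: 0.4539608, 0.5073192
  X=1: 0.5216364, 0.4973066
Sum of the 4 terms: H(X,Y) = 1.9802230 bits

Marginal of X (row sums):
  P(X=0) = 10/53 + 14/53 = 24/53
  P(X=1) = 16/53 + 13/53 = 29/53
H(X) = -[(24/53)·log₂(24/53) + (29/53)·log₂(29/53)]
  = 0.5175659 + 0.4760046 = 0.9935705 bits

H(Y|X) = H(X,Y) - H(X) = 1.9802230 - 0.9935705 = 0.9867 bits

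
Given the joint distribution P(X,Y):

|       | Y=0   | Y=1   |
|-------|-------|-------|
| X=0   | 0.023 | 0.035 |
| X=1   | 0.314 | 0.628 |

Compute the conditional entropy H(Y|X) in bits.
0.9212 bits

H(Y|X) = H(X,Y) - H(X)

H(X,Y) = -Σ_{x,y} P(x,y) log₂ P(x,y). Per-cell terms -P(x,y)·log₂P(x,y):
  X=0: 0.1252, 0.1693
  X=1: 0.5247, 0.4215
Sum of the 4 terms: H(X,Y) = 1.2407 bits

Marginal of X (row sums):
  P(X=0) = 0.023 + 0.035 = 0.058
  P(X=1) = 0.314 + 0.628 = 0.942
H(X) = -[0.058·log₂(0.058) + 0.942·log₂(0.942)]
  = 0.2383 + 0.0812 = 0.3195 bits

H(Y|X) = H(X,Y) - H(X) = 1.2407 - 0.3195 = 0.9212 bits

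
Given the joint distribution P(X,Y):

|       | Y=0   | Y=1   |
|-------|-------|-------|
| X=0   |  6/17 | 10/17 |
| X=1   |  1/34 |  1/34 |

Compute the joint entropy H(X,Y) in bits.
1.2799 bits

H(X,Y) = -Σ_{x,y} P(x,y) log₂ P(x,y). Per-cell terms -P(x,y)·log₂P(x,y):
  X=0: 0.53029, 0.45031
  X=1: 0.14963, 0.14963
Sum of the 4 terms: H(X,Y) = 1.2799 bits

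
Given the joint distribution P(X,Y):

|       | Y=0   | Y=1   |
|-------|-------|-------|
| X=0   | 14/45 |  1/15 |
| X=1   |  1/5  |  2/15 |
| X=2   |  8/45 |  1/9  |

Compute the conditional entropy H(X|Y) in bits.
1.5373 bits

H(X|Y) = H(X,Y) - H(Y)

H(X,Y) = -Σ_{x,y} P(x,y) log₂ P(x,y). Per-cell terms -P(x,y)·log₂P(x,y):
  X=0: 0.524066, 0.260459
  X=1: 0.464386, 0.387585
  X=2: 0.442996, 0.352214
Sum of the 6 terms: H(X,Y) = 2.43171 bits

Marginal of Y (column sums):
  P(Y=0) = 14/45 + 1/5 + 8/45 = 31/45
  P(Y=1) = 1/15 + 2/15 + 1/9 = 14/45
H(Y) = -[(31/45)·log₂(31/45) + (14/45)·log₂(14/45)]
  = 0.370386 + 0.524066 = 0.89445 bits

H(X|Y) = H(X,Y) - H(Y) = 2.43171 - 0.89445 = 1.5373 bits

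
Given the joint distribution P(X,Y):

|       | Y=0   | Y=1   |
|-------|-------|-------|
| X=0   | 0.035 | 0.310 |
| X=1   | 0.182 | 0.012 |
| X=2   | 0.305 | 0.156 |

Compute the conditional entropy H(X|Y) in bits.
1.1590 bits

H(X|Y) = H(X,Y) - H(Y)

H(X,Y) = -Σ_{x,y} P(x,y) log₂ P(x,y). Per-cell terms -P(x,y)·log₂P(x,y):
  X=0: 0.16928, 0.52379
  X=1: 0.44735, 0.07657
  X=2: 0.52250, 0.41814
Sum of the 6 terms: H(X,Y) = 2.1576 bits

Marginal of Y (column sums):
  P(Y=0) = 0.035 + 0.182 + 0.305 = 0.522
  P(Y=1) = 0.310 + 0.012 + 0.156 = 0.478
H(Y) = -[0.522·log₂(0.522) + 0.478·log₂(0.478)]
  = 0.48957 + 0.50903 = 0.9986 bits

H(X|Y) = H(X,Y) - H(Y) = 2.1576 - 0.9986 = 1.1590 bits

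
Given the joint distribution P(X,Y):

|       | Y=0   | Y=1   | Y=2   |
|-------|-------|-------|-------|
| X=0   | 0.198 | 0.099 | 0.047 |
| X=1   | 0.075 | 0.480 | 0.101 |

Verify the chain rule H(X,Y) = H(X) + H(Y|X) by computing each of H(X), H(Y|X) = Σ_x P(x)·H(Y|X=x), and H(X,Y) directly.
H(X) = 0.9286 bits, H(Y|X) = 1.1943 bits, H(X,Y) = 2.1229 bits

Marginal of X (row sums):
  P(X=0) = 0.198 + 0.099 + 0.047 = 0.344
  P(X=1) = 0.075 + 0.480 + 0.101 = 0.656
H(X) = -[0.344·log₂(0.344) + 0.656·log₂(0.656)]
  = 0.5296 + 0.3990 = 0.9286 bits

H(Y|X) = Σ_x P(x)·H(Y|X=x):
  X=0: P(X=0) = 0.344, P(Y|X=0) = (99/172, 99/344, 47/344) → H(Y|X=0) = 1.3682
  X=1: P(X=1) = 0.656, P(Y|X=1) = (75/656, 30/41, 101/656) → H(Y|X=1) = 1.1031
H(Y|X) = 0.344·1.3682 + 0.656·1.1031 = 1.1943 bits

H(X,Y) = -Σ_{x,y} P(x,y) log₂ P(x,y). Per-cell terms -P(x,y)·log₂P(x,y):
  X=0: 0.4626, 0.3303, 0.2073
  X=1: 0.2803, 0.5083, 0.3341
Sum of the 6 terms: H(X,Y) = 2.1229 bits

Chain rule check:
  H(X) + H(Y|X) = 0.9286 + 1.1943 = 2.1229 bits
  H(X,Y) = 2.1229 bits
✓ Chain rule verified.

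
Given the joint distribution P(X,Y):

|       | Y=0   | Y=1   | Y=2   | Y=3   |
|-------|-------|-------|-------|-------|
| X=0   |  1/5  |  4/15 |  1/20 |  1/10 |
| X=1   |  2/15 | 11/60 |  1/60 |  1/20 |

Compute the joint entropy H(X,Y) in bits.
2.6720 bits

H(X,Y) = -Σ_{x,y} P(x,y) log₂ P(x,y). Per-cell terms -P(x,y)·log₂P(x,y):
  X=0: 0.4644, 0.5085, 0.2161, 0.3322
  X=1: 0.3876, 0.4487, 0.0984, 0.2161
Sum of the 8 terms: H(X,Y) = 2.6720 bits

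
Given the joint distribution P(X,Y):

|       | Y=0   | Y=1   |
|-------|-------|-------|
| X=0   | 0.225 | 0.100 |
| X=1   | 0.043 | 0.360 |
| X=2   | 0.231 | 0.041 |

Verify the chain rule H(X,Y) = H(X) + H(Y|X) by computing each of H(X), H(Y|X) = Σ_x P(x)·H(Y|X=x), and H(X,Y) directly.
H(X) = 1.5663 bits, H(Y|X) = 0.6532 bits, H(X,Y) = 2.2195 bits

Marginal of X (row sums):
  P(X=0) = 0.225 + 0.100 = 0.325
  P(X=1) = 0.043 + 0.360 = 0.403
  P(X=2) = 0.231 + 0.041 = 0.272
H(X) = -[0.325·log₂(0.325) + 0.403·log₂(0.403) + 0.272·log₂(0.272)]
  = 0.52698 + 0.52839 + 0.51090 = 1.5663 bits

H(Y|X) = Σ_x P(x)·H(Y|X=x):
  X=0: P(X=0) = 0.325, P(Y|X=0) = (9/13, 4/13) → H(Y|X=0) = 0.89049
  X=1: P(X=1) = 0.403, P(Y|X=1) = (43/403, 360/403) → H(Y|X=1) = 0.48988
  X=2: P(X=2) = 0.272, P(Y|X=2) = (231/272, 41/272) → H(Y|X=2) = 0.61168
H(Y|X) = 0.325·0.89049 + 0.403·0.48988 + 0.272·0.61168 = 0.6532 bits

H(X,Y) = -Σ_{x,y} P(x,y) log₂ P(x,y). Per-cell terms -P(x,y)·log₂P(x,y):
  X=0: 0.48420, 0.33219
  X=1: 0.19520, 0.53062
  X=2: 0.48834, 0.18894
Sum of the 6 terms: H(X,Y) = 2.2195 bits

Chain rule check:
  H(X) + H(Y|X) = 1.5663 + 0.6532 = 2.2195 bits
  H(X,Y) = 2.2195 bits
✓ Chain rule verified.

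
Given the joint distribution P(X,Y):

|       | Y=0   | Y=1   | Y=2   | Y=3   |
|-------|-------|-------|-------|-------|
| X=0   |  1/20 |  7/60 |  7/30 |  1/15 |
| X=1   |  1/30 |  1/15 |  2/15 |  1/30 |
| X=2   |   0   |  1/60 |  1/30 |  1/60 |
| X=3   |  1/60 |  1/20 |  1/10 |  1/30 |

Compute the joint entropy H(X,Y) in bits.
3.4740 bits

H(X,Y) = -Σ_{x,y} P(x,y) log₂ P(x,y). Per-cell terms -P(x,y)·log₂P(x,y):
  X=0: 0.21610, 0.36161, 0.48989, 0.26046
  X=1: 0.16356, 0.26046, 0.38759, 0.16356
  X=2: 0.00000, 0.09845, 0.16356, 0.09845
  X=3: 0.09845, 0.21610, 0.33219, 0.16356
  (cells with P = 0 contribute 0)
Sum of the 16 terms: H(X,Y) = 3.4740 bits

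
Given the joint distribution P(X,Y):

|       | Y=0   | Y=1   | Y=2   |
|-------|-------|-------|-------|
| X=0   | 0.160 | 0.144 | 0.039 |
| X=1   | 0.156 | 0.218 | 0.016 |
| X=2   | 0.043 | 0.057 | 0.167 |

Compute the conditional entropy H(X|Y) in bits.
1.3243 bits

H(X|Y) = H(X,Y) - H(Y)

H(X,Y) = -Σ_{x,y} P(x,y) log₂ P(x,y). Per-cell terms -P(x,y)·log₂P(x,y):
  X=0: 0.42302, 0.40260, 0.18253
  X=1: 0.41814, 0.47908, 0.09545
  X=2: 0.19520, 0.23557, 0.43121
Sum of the 9 terms: H(X,Y) = 2.8628 bits

Marginal of Y (column sums):
  P(Y=0) = 0.160 + 0.156 + 0.043 = 0.359
  P(Y=1) = 0.144 + 0.218 + 0.057 = 0.419
  P(Y=2) = 0.039 + 0.016 + 0.167 = 0.222
H(Y) = -[0.359·log₂(0.359) + 0.419·log₂(0.419) + 0.222·log₂(0.222)]
  = 0.53058 + 0.52584 + 0.48204 = 1.5385 bits

H(X|Y) = H(X,Y) - H(Y) = 2.8628 - 1.5385 = 1.3243 bits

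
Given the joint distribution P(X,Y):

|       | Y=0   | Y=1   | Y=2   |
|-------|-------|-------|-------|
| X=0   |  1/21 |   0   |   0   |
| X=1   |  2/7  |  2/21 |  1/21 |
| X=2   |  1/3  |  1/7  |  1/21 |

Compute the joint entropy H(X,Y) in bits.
2.3963 bits

H(X,Y) = -Σ_{x,y} P(x,y) log₂ P(x,y). Per-cell terms -P(x,y)·log₂P(x,y):
  X=0: 0.20916, 0.00000, 0.00000
  X=1: 0.51639, 0.32308, 0.20916
  X=2: 0.52832, 0.40105, 0.20916
  (cells with P = 0 contribute 0)
Sum of the 9 terms: H(X,Y) = 2.3963 bits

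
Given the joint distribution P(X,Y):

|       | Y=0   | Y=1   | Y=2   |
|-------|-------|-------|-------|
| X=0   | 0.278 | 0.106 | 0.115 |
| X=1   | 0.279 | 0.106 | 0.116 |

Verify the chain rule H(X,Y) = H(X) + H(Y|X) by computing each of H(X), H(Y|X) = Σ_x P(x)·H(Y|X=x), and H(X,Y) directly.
H(X) = 1.0000 bits, H(Y|X) = 1.4330 bits, H(X,Y) = 2.4330 bits

Marginal of X (row sums):
  P(X=0) = 0.278 + 0.106 + 0.115 = 0.499
  P(X=1) = 0.279 + 0.106 + 0.116 = 0.501
H(X) = -[0.499·log₂(0.499) + 0.501·log₂(0.501)]
  = 0.50044 + 0.49956 = 1.0000 bits

H(Y|X) = Σ_x P(x)·H(Y|X=x):
  X=0: P(X=0) = 0.499, P(Y|X=0) = (278/499, 106/499, 115/499) → H(Y|X=0) = 1.43292
  X=1: P(X=1) = 0.501, P(Y|X=1) = (93/167, 106/501, 116/501) → H(Y|X=1) = 1.43311
H(Y|X) = 0.499·1.43292 + 0.501·1.43311 = 1.4330 bits

H(X,Y) = -Σ_{x,y} P(x,y) log₂ P(x,y). Per-cell terms -P(x,y)·log₂P(x,y):
  X=0: 0.51342, 0.34321, 0.35883
  X=1: 0.51382, 0.34321, 0.36051
Sum of the 6 terms: H(X,Y) = 2.4330 bits

Chain rule check:
  H(X) + H(Y|X) = 1.0000 + 1.4330 = 2.4330 bits
  H(X,Y) = 2.4330 bits
✓ Chain rule verified.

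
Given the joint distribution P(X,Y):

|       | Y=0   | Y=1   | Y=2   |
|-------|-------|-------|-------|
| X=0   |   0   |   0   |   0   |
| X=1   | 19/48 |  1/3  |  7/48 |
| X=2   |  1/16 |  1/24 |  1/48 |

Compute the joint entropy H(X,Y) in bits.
2.0200 bits

H(X,Y) = -Σ_{x,y} P(x,y) log₂ P(x,y). Per-cell terms -P(x,y)·log₂P(x,y):
  X=0: 0.0000, 0.0000, 0.0000
  X=1: 0.5292, 0.5283, 0.4051
  X=2: 0.2500, 0.1910, 0.1164
  (cells with P = 0 contribute 0)
Sum of the 9 terms: H(X,Y) = 2.0200 bits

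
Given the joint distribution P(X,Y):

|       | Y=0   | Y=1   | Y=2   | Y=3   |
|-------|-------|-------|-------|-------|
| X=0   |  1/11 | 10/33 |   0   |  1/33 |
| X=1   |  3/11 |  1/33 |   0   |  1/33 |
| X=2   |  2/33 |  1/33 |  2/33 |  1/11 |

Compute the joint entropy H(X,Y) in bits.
2.7638 bits

H(X,Y) = -Σ_{x,y} P(x,y) log₂ P(x,y). Per-cell terms -P(x,y)·log₂P(x,y):
  X=0: 0.31449, 0.52196, 0.00000, 0.15286
  X=1: 0.51122, 0.15286, 0.00000, 0.15286
  X=2: 0.24511, 0.15286, 0.24511, 0.31449
  (cells with P = 0 contribute 0)
Sum of the 12 terms: H(X,Y) = 2.7638 bits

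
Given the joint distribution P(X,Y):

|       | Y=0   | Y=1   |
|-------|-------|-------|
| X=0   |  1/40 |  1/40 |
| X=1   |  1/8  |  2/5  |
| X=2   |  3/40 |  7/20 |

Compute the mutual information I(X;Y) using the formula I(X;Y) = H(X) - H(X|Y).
0.0177 bits

I(X;Y) = H(X) - H(X|Y)

Marginal of X (row sums):
  P(X=0) = 1/40 + 1/40 = 1/20
  P(X=1) = 1/8 + 2/5 = 21/40
  P(X=2) = 3/40 + 7/20 = 17/40
H(X) = -[(1/20)·log₂(1/20) + (21/40)·log₂(21/40) + (17/40)·log₂(17/40)]
  = 0.216096 + 0.488046 + 0.524648 = 1.22879 bits

Marginal of Y (column sums):
  P(Y=0) = 1/40 + 1/8 + 3/40 = 9/40
  P(Y=1) = 1/40 + 2/5 + 7/20 = 31/40
H(X|Y) = Σ_y P(y)·H(X|Y=y):
  Y=0: P(Y=0) = 9/40, P(X|Y=0) = (1/9, 5/9, 1/3) → H(X|Y=0) = 1.351644
  Y=1: P(Y=1) = 31/40, P(X|Y=1) = (1/31, 16/31, 14/31) → H(X|Y=1) = 1.170230
H(X|Y) = (9/40)·1.351644 + (31/40)·1.170230 = 1.21105 bits

I(X;Y) = H(X) - H(X|Y) = 1.22879 - 1.21105 = 0.0177 bits

Cross-check via I(X;Y) = H(X) + H(Y) - H(X,Y): computing H(Y) from the column sums and H(X,Y) from the 6 cells in the same way gives H(Y) = 0.76919 bits and H(X,Y) = 1.98024 bits, so
I(X;Y) = 1.22879 + 0.76919 - 1.98024 = 0.0177 bits ✓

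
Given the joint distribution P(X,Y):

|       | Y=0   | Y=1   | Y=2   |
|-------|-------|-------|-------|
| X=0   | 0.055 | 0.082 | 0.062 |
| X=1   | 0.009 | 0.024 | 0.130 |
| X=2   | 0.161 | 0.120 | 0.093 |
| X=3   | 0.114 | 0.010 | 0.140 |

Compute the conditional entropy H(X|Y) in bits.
1.7330 bits

H(X|Y) = H(X,Y) - H(Y)

H(X,Y) = -Σ_{x,y} P(x,y) log₂ P(x,y). Per-cell terms -P(x,y)·log₂P(x,y):
  X=0: 0.23014, 0.29588, 0.24872
  X=1: 0.06116, 0.12914, 0.38264
  X=2: 0.42421, 0.36707, 0.31868
  X=3: 0.35715, 0.06644, 0.39711
Sum of the 12 terms: H(X,Y) = 3.2783 bits

Marginal of Y (column sums):
  P(Y=0) = 0.055 + 0.009 + 0.161 + 0.114 = 0.339
  P(Y=1) = 0.082 + 0.024 + 0.120 + 0.010 = 0.236
  P(Y=2) = 0.062 + 0.130 + 0.093 + 0.140 = 0.425
H(Y) = -[0.339·log₂(0.339) + 0.236·log₂(0.236) + 0.425·log₂(0.425)]
  = 0.52906 + 0.49162 + 0.52465 = 1.5453 bits

H(X|Y) = H(X,Y) - H(Y) = 3.2783 - 1.5453 = 1.7330 bits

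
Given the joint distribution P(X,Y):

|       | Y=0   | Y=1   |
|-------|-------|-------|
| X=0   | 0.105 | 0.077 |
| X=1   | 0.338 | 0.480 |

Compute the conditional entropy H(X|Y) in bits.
0.6728 bits

H(X|Y) = H(X,Y) - H(Y)

H(X,Y) = -Σ_{x,y} P(x,y) log₂ P(x,y). Per-cell terms -P(x,y)·log₂P(x,y):
  X=0: 0.3414, 0.2848
  X=1: 0.5289, 0.5083
Sum of the 4 terms: H(X,Y) = 1.6634 bits

Marginal of Y (column sums):
  P(Y=0) = 0.105 + 0.338 = 0.443
  P(Y=1) = 0.077 + 0.480 = 0.557
H(Y) = -[0.443·log₂(0.443) + 0.557·log₂(0.557)]
  = 0.5204 + 0.4702 = 0.9906 bits

H(X|Y) = H(X,Y) - H(Y) = 1.6634 - 0.9906 = 0.6728 bits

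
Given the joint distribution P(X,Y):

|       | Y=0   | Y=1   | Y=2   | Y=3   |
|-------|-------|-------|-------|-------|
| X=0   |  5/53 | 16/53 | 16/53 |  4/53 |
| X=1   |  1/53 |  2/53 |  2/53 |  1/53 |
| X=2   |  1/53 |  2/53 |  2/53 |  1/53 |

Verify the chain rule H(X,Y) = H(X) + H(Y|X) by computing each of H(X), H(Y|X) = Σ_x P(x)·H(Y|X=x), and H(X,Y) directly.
H(X) = 0.9981 bits, H(Y|X) = 1.7938 bits, H(X,Y) = 2.7919 bits

Marginal of X (row sums):
  P(X=0) = 5/53 + 16/53 + 16/53 + 4/53 = 41/53
  P(X=1) = 1/53 + 2/53 + 2/53 + 1/53 = 6/53
  P(X=2) = 1/53 + 2/53 + 2/53 + 1/53 = 6/53
H(X) = -[(41/53)·log₂(41/53) + (6/53)·log₂(6/53) + (6/53)·log₂(6/53)]
  = 0.2865 + 0.3558 + 0.3558 = 0.9981 bits

H(Y|X) = Σ_x P(x)·H(Y|X=x):
  X=0: P(X=0) = 41/53, P(Y|X=0) = (5/41, 16/41, 16/41, 4/41) → H(Y|X=0) = 1.7573
  X=1: P(X=1) = 6/53, P(Y|X=1) = (1/6, 1/3, 1/3, 1/6) → H(Y|X=1) = 1.9183
  X=2: P(X=2) = 6/53, P(Y|X=2) = (1/6, 1/3, 1/3, 1/6) → H(Y|X=2) = 1.9183
H(Y|X) = (41/53)·1.7573 + (6/53)·1.9183 + (6/53)·1.9183 = 1.7938 bits

H(X,Y) = -Σ_{x,y} P(x,y) log₂ P(x,y). Per-cell terms -P(x,y)·log₂P(x,y):
  X=0: 0.3213, 0.5216, 0.5216, 0.2814
  X=1: 0.1081, 0.1784, 0.1784, 0.1081
  X=2: 0.1081, 0.1784, 0.1784, 0.1081
Sum of the 12 terms: H(X,Y) = 2.7919 bits

Chain rule check:
  H(X) + H(Y|X) = 0.9981 + 1.7938 = 2.7919 bits
  H(X,Y) = 2.7919 bits
✓ Chain rule verified.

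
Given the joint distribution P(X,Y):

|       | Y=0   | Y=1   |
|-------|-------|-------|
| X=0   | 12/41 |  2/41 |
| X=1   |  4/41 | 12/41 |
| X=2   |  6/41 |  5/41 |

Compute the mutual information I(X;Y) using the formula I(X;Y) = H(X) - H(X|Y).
0.2108 bits

I(X;Y) = H(X) - H(X|Y)

Marginal of X (row sums):
  P(X=0) = 12/41 + 2/41 = 14/41
  P(X=1) = 4/41 + 12/41 = 16/41
  P(X=2) = 6/41 + 5/41 = 11/41
H(X) = -[(14/41)·log₂(14/41) + (16/41)·log₂(16/41) + (11/41)·log₂(11/41)]
  = 0.529336 + 0.529776 + 0.509252 = 1.56836 bits

Marginal of Y (column sums):
  P(Y=0) = 12/41 + 4/41 + 6/41 = 22/41
  P(Y=1) = 2/41 + 12/41 + 5/41 = 19/41
H(X|Y) = Σ_y P(y)·H(X|Y=y):
  Y=0: P(Y=0) = 22/41, P(X|Y=0) = (6/11, 2/11, 3/11) → H(X|Y=0) = 1.435371
  Y=1: P(Y=1) = 19/41, P(X|Y=1) = (2/19, 12/19, 5/19) → H(X|Y=1) = 1.267444
H(X|Y) = (22/41)·1.435371 + (19/41)·1.267444 = 1.35755 bits

I(X;Y) = H(X) - H(X|Y) = 1.56836 - 1.35755 = 0.2108 bits

Cross-check via I(X;Y) = H(X) + H(Y) - H(X,Y): computing H(Y) from the column sums and H(X,Y) from the 6 cells in the same way gives H(Y) = 0.99613 bits and H(X,Y) = 2.35369 bits, so
I(X;Y) = 1.56836 + 0.99613 - 2.35369 = 0.2108 bits ✓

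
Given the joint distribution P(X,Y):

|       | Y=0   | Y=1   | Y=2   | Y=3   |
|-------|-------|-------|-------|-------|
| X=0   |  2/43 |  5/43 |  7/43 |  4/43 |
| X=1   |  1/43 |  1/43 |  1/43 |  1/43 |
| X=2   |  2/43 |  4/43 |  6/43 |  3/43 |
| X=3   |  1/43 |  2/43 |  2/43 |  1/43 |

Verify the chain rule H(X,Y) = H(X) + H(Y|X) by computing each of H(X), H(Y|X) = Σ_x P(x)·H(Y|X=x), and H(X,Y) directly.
H(X) = 1.7711 bits, H(Y|X) = 1.8987 bits, H(X,Y) = 3.6699 bits

Marginal of X (row sums):
  P(X=0) = 2/43 + 5/43 + 7/43 + 4/43 = 18/43
  P(X=1) = 1/43 + 1/43 + 1/43 + 1/43 = 4/43
  P(X=2) = 2/43 + 4/43 + 6/43 + 3/43 = 15/43
  P(X=3) = 1/43 + 2/43 + 2/43 + 1/43 = 6/43
H(X) = -[(18/43)·log₂(18/43) + (4/43)·log₂(4/43) + (15/43)·log₂(15/43) + (6/43)·log₂(6/43)]
  = 0.5259097 + 0.3187223 + 0.5300142 + 0.3964608 = 1.7711 bits

H(Y|X) = Σ_x P(x)·H(Y|X=x):
  X=0: P(X=0) = 18/43, P(Y|X=0) = (1/9, 5/18, 7/18, 2/9) → H(Y|X=0) = 1.8776403
  X=1: P(X=1) = 4/43, P(Y|X=1) = (1/4, 1/4, 1/4, 1/4) → H(Y|X=1) = 2.0000000
  X=2: P(X=2) = 15/43, P(Y|X=2) = (2/15, 4/15, 2/5, 1/5) → H(Y|X=2) = 1.8892464
  X=3: P(X=3) = 6/43, P(Y|X=3) = (1/6, 1/3, 1/3, 1/6) → H(Y|X=3) = 1.9182958
H(Y|X) = (18/43)·1.8776403 + (4/43)·2.0000000 + (15/43)·1.8892464 + (6/43)·1.9182958 = 1.8987 bits

H(X,Y) = -Σ_{x,y} P(x,y) log₂ P(x,y). Per-cell terms -P(x,y)·log₂P(x,y):
  X=0: 0.2058728, 0.3609694, 0.4263342, 0.3187223
  X=1: 0.1261922, 0.1261922, 0.1261922, 0.1261922
  X=2: 0.2058728, 0.3187223, 0.3964608, 0.2679978
  X=3: 0.1261922, 0.2058728, 0.2058728, 0.1261922
Sum of the 16 terms: H(X,Y) = 3.6699 bits

Chain rule check:
  H(X) + H(Y|X) = 1.7711 + 1.8987 = 3.6698 bits
  H(X,Y) = 3.6699 bits
✓ Chain rule verified (Δ = 0.0001 is 4-dp rounding noise: each of the three values was rounded independently).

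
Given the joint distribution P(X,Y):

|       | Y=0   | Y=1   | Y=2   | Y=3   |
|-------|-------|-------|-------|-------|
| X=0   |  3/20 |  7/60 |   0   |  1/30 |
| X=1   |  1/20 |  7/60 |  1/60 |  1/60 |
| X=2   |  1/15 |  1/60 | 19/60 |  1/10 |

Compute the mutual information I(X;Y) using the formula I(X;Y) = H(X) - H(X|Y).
0.5061 bits

I(X;Y) = H(X) - H(X|Y)

Marginal of X (row sums):
  P(X=0) = 3/20 + 7/60 + 0 + 1/30 = 3/10
  P(X=1) = 1/20 + 7/60 + 1/60 + 1/60 = 1/5
  P(X=2) = 1/15 + 1/60 + 19/60 + 1/10 = 1/2
H(X) = -[(3/10)·log₂(3/10) + (1/5)·log₂(1/5) + (1/2)·log₂(1/2)]
  = 0.5211 + 0.4644 + 0.5000 = 1.4855 bits

Marginal of Y (column sums):
  P(Y=0) = 3/20 + 1/20 + 1/15 = 4/15
  P(Y=1) = 7/60 + 7/60 + 1/60 = 1/4
  P(Y=2) = 0 + 1/60 + 19/60 = 1/3
  P(Y=3) = 1/30 + 1/60 + 1/10 = 3/20
H(X|Y) = Σ_y P(y)·H(X|Y=y):
  Y=0: P(Y=0) = 4/15, P(X|Y=0) = (9/16, 3/16, 1/4) → H(X|Y=0) = 1.4197
  Y=1: P(Y=1) = 1/4, P(X|Y=1) = (7/15, 7/15, 1/15) → H(X|Y=1) = 1.2867
  Y=2: P(Y=2) = 1/3, P(X|Y=2) = (0, 1/20, 19/20) → H(X|Y=2) = 0.2864
  Y=3: P(Y=3) = 3/20, P(X|Y=3) = (2/9, 1/9, 2/3) → H(X|Y=3) = 1.2244
H(X|Y) = (4/15)·1.4197 + (1/4)·1.2867 + (1/3)·0.2864 + (3/20)·1.2244 = 0.9794 bits

I(X;Y) = H(X) - H(X|Y) = 1.4855 - 0.9794 = 0.5061 bits

Cross-check via I(X;Y) = H(X) + H(Y) - H(X,Y): computing H(Y) from the column sums and H(X,Y) from the 12 cells in the same way gives H(Y) = 1.9474 bits and H(X,Y) = 2.9268 bits, so
I(X;Y) = 1.4855 + 1.9474 - 2.9268 = 0.5061 bits ✓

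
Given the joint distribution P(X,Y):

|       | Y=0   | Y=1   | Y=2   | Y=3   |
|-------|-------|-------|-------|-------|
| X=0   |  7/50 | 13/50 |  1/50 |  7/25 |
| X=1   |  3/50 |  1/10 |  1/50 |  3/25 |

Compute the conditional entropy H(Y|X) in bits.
1.7039 bits

H(Y|X) = H(X,Y) - H(X)

H(X,Y) = -Σ_{x,y} P(x,y) log₂ P(x,y). Per-cell terms -P(x,y)·log₂P(x,y):
  X=0: 0.3971, 0.5053, 0.1129, 0.5142
  X=1: 0.2435, 0.3322, 0.1129, 0.3671
Sum of the 8 terms: H(X,Y) = 2.5852 bits

Marginal of X (row sums):
  P(X=0) = 7/50 + 13/50 + 1/50 + 7/25 = 7/10
  P(X=1) = 3/50 + 1/10 + 1/50 + 3/25 = 3/10
H(X) = -[(7/10)·log₂(7/10) + (3/10)·log₂(3/10)]
  = 0.3602 + 0.5211 = 0.8813 bits

H(Y|X) = H(X,Y) - H(X) = 2.5852 - 0.8813 = 1.7039 bits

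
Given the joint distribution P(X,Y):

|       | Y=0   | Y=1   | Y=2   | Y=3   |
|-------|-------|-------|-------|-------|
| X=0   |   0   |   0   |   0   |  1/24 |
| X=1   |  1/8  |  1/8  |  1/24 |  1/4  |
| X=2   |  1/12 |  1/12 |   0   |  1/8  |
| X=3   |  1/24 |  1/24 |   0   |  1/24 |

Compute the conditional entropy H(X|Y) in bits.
1.4708 bits

H(X|Y) = H(X,Y) - H(Y)

H(X,Y) = -Σ_{x,y} P(x,y) log₂ P(x,y). Per-cell terms -P(x,y)·log₂P(x,y):
  X=0: 0.00000, 0.00000, 0.00000, 0.19104
  X=1: 0.37500, 0.37500, 0.19104, 0.50000
  X=2: 0.29875, 0.29875, 0.00000, 0.37500
  X=3: 0.19104, 0.19104, 0.00000, 0.19104
  (cells with P = 0 contribute 0)
Sum of the 16 terms: H(X,Y) = 3.1777 bits

Marginal of Y (column sums):
  P(Y=0) = 0 + 1/8 + 1/12 + 1/24 = 1/4
  P(Y=1) = 0 + 1/8 + 1/12 + 1/24 = 1/4
  P(Y=2) = 0 + 1/24 + 0 + 0 = 1/24
  P(Y=3) = 1/24 + 1/4 + 1/8 + 1/24 = 11/24
H(Y) = -[(1/4)·log₂(1/4) + (1/4)·log₂(1/4) + (1/24)·log₂(1/24) + (11/24)·log₂(11/24)]
  = 0.50000 + 0.50000 + 0.19104 + 0.51587 = 1.7069 bits

H(X|Y) = H(X,Y) - H(Y) = 3.1777 - 1.7069 = 1.4708 bits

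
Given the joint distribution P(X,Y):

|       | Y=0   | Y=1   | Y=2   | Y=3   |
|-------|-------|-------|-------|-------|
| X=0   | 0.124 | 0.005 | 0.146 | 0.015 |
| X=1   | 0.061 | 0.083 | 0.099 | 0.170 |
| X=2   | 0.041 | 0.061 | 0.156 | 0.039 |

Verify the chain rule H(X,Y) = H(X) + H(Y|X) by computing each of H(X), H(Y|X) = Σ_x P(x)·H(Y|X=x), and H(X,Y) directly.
H(X) = 1.5650 bits, H(Y|X) = 1.6877 bits, H(X,Y) = 3.2526 bits

Marginal of X (row sums):
  P(X=0) = 0.124 + 0.005 + 0.146 + 0.015 = 0.290
  P(X=1) = 0.061 + 0.083 + 0.099 + 0.170 = 0.413
  P(X=2) = 0.041 + 0.061 + 0.156 + 0.039 = 0.297
H(X) = -[0.290·log₂(0.290) + 0.413·log₂(0.413) + 0.297·log₂(0.297)]
  = 0.517904 + 0.526900 + 0.520185 = 1.5650 bits

H(Y|X) = Σ_x P(x)·H(Y|X=x):
  X=0: P(X=0) = 0.290, P(Y|X=0) = (62/145, 1/58, 73/145, 3/58) → H(Y|X=0) = 1.344572
  X=1: P(X=1) = 0.413, P(Y|X=1) = (61/413, 83/413, 99/413, 170/413) → H(Y|X=1) = 1.893857
  X=2: P(X=2) = 0.297, P(Y|X=2) = (41/297, 61/297, 52/99, 13/99) → H(Y|X=2) = 1.735908
H(Y|X) = 0.290·1.344572 + 0.413·1.893857 + 0.297·1.735908 = 1.6877 bits

H(X,Y) = -Σ_{x,y} P(x,y) log₂ P(x,y). Per-cell terms -P(x,y)·log₂P(x,y):
  X=0: 0.373437, 0.038219, 0.405290, 0.090883
  X=1: 0.246138, 0.298032, 0.330306, 0.434587
  X=2: 0.188938, 0.246138, 0.418140, 0.182535
Sum of the 12 terms: H(X,Y) = 3.2526 bits

Chain rule check:
  H(X) + H(Y|X) = 1.5650 + 1.6877 = 3.2527 bits
  H(X,Y) = 3.2526 bits
✓ Chain rule verified (Δ = 0.0001 is 4-dp rounding noise: each of the three values was rounded independently).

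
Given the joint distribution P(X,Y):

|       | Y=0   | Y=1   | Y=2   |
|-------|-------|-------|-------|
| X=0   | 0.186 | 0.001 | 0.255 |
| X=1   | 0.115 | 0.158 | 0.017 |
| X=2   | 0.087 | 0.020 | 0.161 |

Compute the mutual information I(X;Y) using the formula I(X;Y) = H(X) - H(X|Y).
0.3578 bits

I(X;Y) = H(X) - H(X|Y)

Marginal of X (row sums):
  P(X=0) = 0.186 + 0.001 + 0.255 = 0.442
  P(X=1) = 0.115 + 0.158 + 0.017 = 0.290
  P(X=2) = 0.087 + 0.020 + 0.161 = 0.268
H(X) = -[0.442·log₂(0.442) + 0.290·log₂(0.290) + 0.268·log₂(0.268)]
  = 0.520624 + 0.517904 + 0.509118 = 1.54765 bits

Marginal of Y (column sums):
  P(Y=0) = 0.186 + 0.115 + 0.087 = 0.388
  P(Y=1) = 0.001 + 0.158 + 0.020 = 0.179
  P(Y=2) = 0.255 + 0.017 + 0.161 = 0.433
H(X|Y) = Σ_y P(y)·H(X|Y=y):
  Y=0: P(Y=0) = 0.388, P(X|Y=0) = (93/194, 115/388, 87/388) → H(X|Y=0) = 1.512153
  Y=1: P(Y=1) = 0.179, P(X|Y=1) = (1/179, 158/179, 20/179) → H(X|Y=1) = 0.554006
  Y=2: P(Y=2) = 0.433, P(X|Y=2) = (255/433, 17/433, 161/433) → H(X|Y=2) = 1.163940
H(X|Y) = 0.388·1.512153 + 0.179·0.554006 + 0.433·1.163940 = 1.18987 bits

I(X;Y) = H(X) - H(X|Y) = 1.54765 - 1.18987 = 0.3578 bits

Cross-check via I(X;Y) = H(X) + H(Y) - H(X,Y): computing H(Y) from the column sums and H(X,Y) from the 9 cells in the same way gives H(Y) = 1.49710 bits and H(X,Y) = 2.68697 bits, so
I(X;Y) = 1.54765 + 1.49710 - 2.68697 = 0.3578 bits ✓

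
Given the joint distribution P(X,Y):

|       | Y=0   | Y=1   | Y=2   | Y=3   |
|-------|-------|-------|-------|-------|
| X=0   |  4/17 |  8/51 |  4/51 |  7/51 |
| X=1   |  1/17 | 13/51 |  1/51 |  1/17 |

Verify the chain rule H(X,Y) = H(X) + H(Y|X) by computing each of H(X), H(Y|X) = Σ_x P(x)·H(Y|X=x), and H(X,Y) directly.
H(X) = 0.9662 bits, H(Y|X) = 1.7202 bits, H(X,Y) = 2.6864 bits

Marginal of X (row sums):
  P(X=0) = 4/17 + 8/51 + 4/51 + 7/51 = 31/51
  P(X=1) = 1/17 + 13/51 + 1/51 + 1/17 = 20/51
H(X) = -[(31/51)·log₂(31/51) + (20/51)·log₂(20/51)]
  = 0.43657 + 0.52961 = 0.9662 bits

H(Y|X) = Σ_x P(x)·H(Y|X=x):
  X=0: P(X=0) = 31/51, P(Y|X=0) = (12/31, 8/31, 4/31, 7/31) → H(Y|X=0) = 1.90029
  X=1: P(X=1) = 20/51, P(Y|X=1) = (3/20, 13/20, 1/20, 3/20) → H(Y|X=1) = 1.44115
H(Y|X) = (31/51)·1.90029 + (20/51)·1.44115 = 1.7202 bits

H(X,Y) = -Σ_{x,y} P(x,y) log₂ P(x,y). Per-cell terms -P(x,y)·log₂P(x,y):
  X=0: 0.49117, 0.41920, 0.28803, 0.39324
  X=1: 0.24044, 0.50266, 0.11122, 0.24044
Sum of the 8 terms: H(X,Y) = 2.6864 bits

Chain rule check:
  H(X) + H(Y|X) = 0.9662 + 1.7202 = 2.6864 bits
  H(X,Y) = 2.6864 bits
✓ Chain rule verified.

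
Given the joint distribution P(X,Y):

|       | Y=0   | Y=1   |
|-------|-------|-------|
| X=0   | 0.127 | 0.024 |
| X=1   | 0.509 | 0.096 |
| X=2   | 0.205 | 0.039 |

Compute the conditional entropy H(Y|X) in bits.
0.6319 bits

H(Y|X) = H(X,Y) - H(X)

H(X,Y) = -Σ_{x,y} P(x,y) log₂ P(x,y). Per-cell terms -P(x,y)·log₂P(x,y):
  X=0: 0.3781, 0.1291
  X=1: 0.4959, 0.3246
  X=2: 0.4687, 0.1825
Sum of the 6 terms: H(X,Y) = 1.9789 bits

Marginal of X (row sums):
  P(X=0) = 0.127 + 0.024 = 0.151
  P(X=1) = 0.509 + 0.096 = 0.605
  P(X=2) = 0.205 + 0.039 = 0.244
H(X) = -[0.151·log₂(0.151) + 0.605·log₂(0.605) + 0.244·log₂(0.244)]
  = 0.4118 + 0.4386 + 0.4966 = 1.3470 bits

H(Y|X) = H(X,Y) - H(X) = 1.9789 - 1.3470 = 0.6319 bits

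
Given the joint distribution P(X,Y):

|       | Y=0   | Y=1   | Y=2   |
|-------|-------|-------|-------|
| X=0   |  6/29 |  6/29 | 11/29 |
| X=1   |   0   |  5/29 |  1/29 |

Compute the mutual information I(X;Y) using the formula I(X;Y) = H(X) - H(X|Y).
0.1872 bits

I(X;Y) = H(X) - H(X|Y)

Marginal of X (row sums):
  P(X=0) = 6/29 + 6/29 + 11/29 = 23/29
  P(X=1) = 0 + 5/29 + 1/29 = 6/29
H(X) = -[(23/29)·log₂(23/29) + (6/29)·log₂(6/29)]
  = 0.2652 + 0.4703 = 0.7355 bits

Marginal of Y (column sums):
  P(Y=0) = 6/29 + 0 = 6/29
  P(Y=1) = 6/29 + 5/29 = 11/29
  P(Y=2) = 11/29 + 1/29 = 12/29
H(X|Y) = Σ_y P(y)·H(X|Y=y):
  Y=0: P(Y=0) = 6/29, P(X|Y=0) = (1, 0) → H(X|Y=0) = 0.0000
  Y=1: P(Y=1) = 11/29, P(X|Y=1) = (6/11, 5/11) → H(X|Y=1) = 0.9940
  Y=2: P(Y=2) = 12/29, P(X|Y=2) = (11/12, 1/12) → H(X|Y=2) = 0.4138
H(X|Y) = (6/29)·0.0000 + (11/29)·0.9940 + (12/29)·0.4138 = 0.5483 bits

I(X;Y) = H(X) - H(X|Y) = 0.7355 - 0.5483 = 0.1872 bits

Cross-check via I(X;Y) = H(X) + H(Y) - H(X,Y): computing H(Y) from the column sums and H(X,Y) from the 6 cells in the same way gives H(Y) = 1.5275 bits and H(X,Y) = 2.0758 bits, so
I(X;Y) = 0.7355 + 1.5275 - 2.0758 = 0.1872 bits ✓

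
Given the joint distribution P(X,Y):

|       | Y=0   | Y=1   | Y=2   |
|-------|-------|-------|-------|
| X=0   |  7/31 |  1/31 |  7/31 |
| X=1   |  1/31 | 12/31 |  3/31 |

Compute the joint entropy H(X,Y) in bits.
2.1452 bits

H(X,Y) = -Σ_{x,y} P(x,y) log₂ P(x,y). Per-cell terms -P(x,y)·log₂P(x,y):
  X=0: 0.48477, 0.15981, 0.48477
  X=1: 0.15981, 0.53003, 0.32605
Sum of the 6 terms: H(X,Y) = 2.1452 bits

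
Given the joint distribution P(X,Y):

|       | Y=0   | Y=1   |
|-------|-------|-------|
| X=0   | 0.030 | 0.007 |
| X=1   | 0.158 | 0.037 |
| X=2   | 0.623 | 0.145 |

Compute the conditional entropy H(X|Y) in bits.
0.9284 bits

H(X|Y) = H(X,Y) - H(Y)

H(X,Y) = -Σ_{x,y} P(x,y) log₂ P(x,y). Per-cell terms -P(x,y)·log₂P(x,y):
  X=0: 0.151767, 0.050109
  X=1: 0.420597, 0.175984
  X=2: 0.425320, 0.403952
Sum of the 6 terms: H(X,Y) = 1.62773 bits

Marginal of Y (column sums):
  P(Y=0) = 0.030 + 0.158 + 0.623 = 0.811
  P(Y=1) = 0.007 + 0.037 + 0.145 = 0.189
H(Y) = -[0.811·log₂(0.811) + 0.189·log₂(0.189)]
  = 0.245105 + 0.454269 = 0.69937 bits

H(X|Y) = H(X,Y) - H(Y) = 1.62773 - 0.69937 = 0.9284 bits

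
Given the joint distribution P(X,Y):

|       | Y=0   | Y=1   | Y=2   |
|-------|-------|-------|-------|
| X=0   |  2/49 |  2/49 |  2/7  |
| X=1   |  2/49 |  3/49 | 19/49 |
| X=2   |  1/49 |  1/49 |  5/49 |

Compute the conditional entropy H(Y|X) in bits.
0.9872 bits

H(Y|X) = H(X,Y) - H(X)

H(X,Y) = -Σ_{x,y} P(x,y) log₂ P(x,y). Per-cell terms -P(x,y)·log₂P(x,y):
  X=0: 0.188356, 0.188356, 0.516387
  X=1: 0.188356, 0.246719, 0.529977
  X=2: 0.114586, 0.114586, 0.335998
Sum of the 9 terms: H(X,Y) = 2.42332 bits

Marginal of X (row sums):
  P(X=0) = 2/49 + 2/49 + 2/7 = 18/49
  P(X=1) = 2/49 + 3/49 + 19/49 = 24/49
  P(X=2) = 1/49 + 1/49 + 5/49 = 1/7
H(X) = -[(18/49)·log₂(18/49) + (24/49)·log₂(24/49) + (1/7)·log₂(1/7)]
  = 0.530737 + 0.504366 + 0.401051 = 1.43615 bits

H(Y|X) = H(X,Y) - H(X) = 2.42332 - 1.43615 = 0.9872 bits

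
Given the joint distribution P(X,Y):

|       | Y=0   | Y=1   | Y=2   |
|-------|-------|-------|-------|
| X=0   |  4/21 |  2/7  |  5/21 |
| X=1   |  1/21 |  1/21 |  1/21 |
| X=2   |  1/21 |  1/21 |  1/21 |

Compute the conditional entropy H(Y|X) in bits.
1.5711 bits

H(Y|X) = H(X,Y) - H(X)

H(X,Y) = -Σ_{x,y} P(x,y) log₂ P(x,y). Per-cell terms -P(x,y)·log₂P(x,y):
  X=0: 0.4556795, 0.5163871, 0.4929498
  X=1: 0.2091580, 0.2091580, 0.2091580
  X=2: 0.2091580, 0.2091580, 0.2091580
Sum of the 9 terms: H(X,Y) = 2.719964 bits

Marginal of X (row sums):
  P(X=0) = 4/21 + 2/7 + 5/21 = 5/7
  P(X=1) = 1/21 + 1/21 + 1/21 = 1/7
  P(X=2) = 1/21 + 1/21 + 1/21 = 1/7
H(X) = -[(5/7)·log₂(5/7) + (1/7)·log₂(1/7) + (1/7)·log₂(1/7)]
  = 0.3467334 + 0.4010507 + 0.4010507 = 1.148835 bits

H(Y|X) = H(X,Y) - H(X) = 2.719964 - 1.148835 = 1.5711 bits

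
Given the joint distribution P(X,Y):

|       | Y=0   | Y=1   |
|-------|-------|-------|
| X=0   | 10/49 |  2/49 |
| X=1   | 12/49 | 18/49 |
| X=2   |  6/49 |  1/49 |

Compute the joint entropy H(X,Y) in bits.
2.1697 bits

H(X,Y) = -Σ_{x,y} P(x,y) log₂ P(x,y). Per-cell terms -P(x,y)·log₂P(x,y):
  X=0: 0.4679, 0.1884
  X=1: 0.4971, 0.5307
  X=2: 0.3710, 0.1146
Sum of the 6 terms: H(X,Y) = 2.1697 bits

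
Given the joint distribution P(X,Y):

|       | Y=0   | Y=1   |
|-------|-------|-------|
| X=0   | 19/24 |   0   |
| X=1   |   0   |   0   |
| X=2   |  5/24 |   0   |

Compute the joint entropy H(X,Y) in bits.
0.7383 bits

H(X,Y) = -Σ_{x,y} P(x,y) log₂ P(x,y). Per-cell terms -P(x,y)·log₂P(x,y):
  X=0: 0.2668, 0.0000
  X=1: 0.0000, 0.0000
  X=2: 0.4715, 0.0000
  (cells with P = 0 contribute 0)
Sum of the 6 terms: H(X,Y) = 0.7383 bits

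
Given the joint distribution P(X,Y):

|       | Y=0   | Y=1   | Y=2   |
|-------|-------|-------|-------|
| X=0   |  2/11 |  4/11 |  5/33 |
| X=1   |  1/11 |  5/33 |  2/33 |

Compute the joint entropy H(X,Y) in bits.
2.3625 bits

H(X,Y) = -Σ_{x,y} P(x,y) log₂ P(x,y). Per-cell terms -P(x,y)·log₂P(x,y):
  X=0: 0.4472, 0.5307, 0.4125
  X=1: 0.3145, 0.4125, 0.2451
Sum of the 6 terms: H(X,Y) = 2.3625 bits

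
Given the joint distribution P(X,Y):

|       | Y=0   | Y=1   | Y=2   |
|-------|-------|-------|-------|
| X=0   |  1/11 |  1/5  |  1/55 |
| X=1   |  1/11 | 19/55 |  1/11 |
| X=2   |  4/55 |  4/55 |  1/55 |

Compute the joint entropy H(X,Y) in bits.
2.6978 bits

H(X,Y) = -Σ_{x,y} P(x,y) log₂ P(x,y). Per-cell terms -P(x,y)·log₂P(x,y):
  X=0: 0.3145, 0.4644, 0.1051
  X=1: 0.3145, 0.5297, 0.3145
  X=2: 0.2750, 0.2750, 0.1051
Sum of the 9 terms: H(X,Y) = 2.6978 bits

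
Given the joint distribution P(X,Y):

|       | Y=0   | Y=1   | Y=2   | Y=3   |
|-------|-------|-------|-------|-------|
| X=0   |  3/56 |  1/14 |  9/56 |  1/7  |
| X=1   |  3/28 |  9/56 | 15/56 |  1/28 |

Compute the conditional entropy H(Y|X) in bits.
1.7877 bits

H(Y|X) = H(X,Y) - H(X)

H(X,Y) = -Σ_{x,y} P(x,y) log₂ P(x,y). Per-cell terms -P(x,y)·log₂P(x,y):
  X=0: 0.226200, 0.271954, 0.423873, 0.401051
  X=1: 0.345256, 0.423873, 0.509053, 0.171691
Sum of the 8 terms: H(X,Y) = 2.77295 bits

Marginal of X (row sums):
  P(X=0) = 3/56 + 1/14 + 9/56 + 1/7 = 3/7
  P(X=1) = 3/28 + 9/56 + 15/56 + 1/28 = 4/7
H(X) = -[(3/7)·log₂(3/7) + (4/7)·log₂(4/7)]
  = 0.523882 + 0.461346 = 0.98523 bits

H(Y|X) = H(X,Y) - H(X) = 2.77295 - 0.98523 = 1.7877 bits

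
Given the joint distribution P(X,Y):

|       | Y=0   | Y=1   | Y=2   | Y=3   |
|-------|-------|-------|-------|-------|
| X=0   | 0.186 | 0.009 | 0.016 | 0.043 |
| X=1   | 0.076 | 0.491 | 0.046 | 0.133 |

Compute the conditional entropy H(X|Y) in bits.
0.4849 bits

H(X|Y) = H(X,Y) - H(Y)

H(X,Y) = -Σ_{x,y} P(x,y) log₂ P(x,y). Per-cell terms -P(x,y)·log₂P(x,y):
  X=0: 0.45135, 0.06116, 0.09545, 0.19520
  X=1: 0.28256, 0.50387, 0.20434, 0.38710
Sum of the 8 terms: H(X,Y) = 2.1810 bits

Marginal of Y (column sums):
  P(Y=0) = 0.186 + 0.076 = 0.262
  P(Y=1) = 0.009 + 0.491 = 0.500
  P(Y=2) = 0.016 + 0.046 = 0.062
  P(Y=3) = 0.043 + 0.133 = 0.176
H(Y) = -[0.262·log₂(0.262) + 0.500·log₂(0.500) + 0.062·log₂(0.062) + 0.176·log₂(0.176)]
  = 0.50628 + 0.50000 + 0.24872 + 0.44112 = 1.6961 bits

H(X|Y) = H(X,Y) - H(Y) = 2.1810 - 1.6961 = 0.4849 bits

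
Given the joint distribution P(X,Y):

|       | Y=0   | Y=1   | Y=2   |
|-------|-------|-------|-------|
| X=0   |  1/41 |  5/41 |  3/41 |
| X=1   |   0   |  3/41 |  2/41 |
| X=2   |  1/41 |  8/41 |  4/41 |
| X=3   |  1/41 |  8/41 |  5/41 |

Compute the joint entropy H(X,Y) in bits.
3.1446 bits

H(X,Y) = -Σ_{x,y} P(x,y) log₂ P(x,y). Per-cell terms -P(x,y)·log₂P(x,y):
  X=0: 0.13067, 0.37020, 0.27604
  X=1: 0.00000, 0.27604, 0.21256
  X=2: 0.13067, 0.46001, 0.32757
  X=3: 0.13067, 0.46001, 0.37020
  (cells with P = 0 contribute 0)
Sum of the 12 terms: H(X,Y) = 3.1446 bits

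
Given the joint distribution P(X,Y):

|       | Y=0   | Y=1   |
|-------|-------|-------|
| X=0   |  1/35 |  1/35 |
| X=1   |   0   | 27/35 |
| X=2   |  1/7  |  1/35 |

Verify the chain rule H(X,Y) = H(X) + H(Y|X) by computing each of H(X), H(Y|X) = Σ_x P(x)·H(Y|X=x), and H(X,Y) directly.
H(X) = 0.9609 bits, H(Y|X) = 0.1686 bits, H(X,Y) = 1.1295 bits

Marginal of X (row sums):
  P(X=0) = 1/35 + 1/35 = 2/35
  P(X=1) = 0 + 27/35 = 27/35
  P(X=2) = 1/7 + 1/35 = 6/35
H(X) = -[(2/35)·log₂(2/35) + (27/35)·log₂(27/35) + (6/35)·log₂(6/35)]
  = 0.235959 + 0.288819 + 0.436169 = 0.9609 bits

H(Y|X) = Σ_x P(x)·H(Y|X=x):
  X=0: P(X=0) = 2/35, P(Y|X=0) = (1/2, 1/2) → H(Y|X=0) = 1.000000
  X=1: P(X=1) = 27/35, P(Y|X=1) = (0, 1) → H(Y|X=1) = 0.000000
  X=2: P(X=2) = 6/35, P(Y|X=2) = (5/6, 1/6) → H(Y|X=2) = 0.650022
H(Y|X) = (2/35)·1.000000 + (27/35)·0.000000 + (6/35)·0.650022 = 0.1686 bits

H(X,Y) = -Σ_{x,y} P(x,y) log₂ P(x,y). Per-cell terms -P(x,y)·log₂P(x,y):
  X=0: 0.146551, 0.146551
  X=1: 0.000000, 0.288819
  X=2: 0.401051, 0.146551
  (cells with P = 0 contribute 0)
Sum of the 6 terms: H(X,Y) = 1.1295 bits

Chain rule check:
  H(X) + H(Y|X) = 0.9609 + 0.1686 = 1.1295 bits
  H(X,Y) = 1.1295 bits
✓ Chain rule verified.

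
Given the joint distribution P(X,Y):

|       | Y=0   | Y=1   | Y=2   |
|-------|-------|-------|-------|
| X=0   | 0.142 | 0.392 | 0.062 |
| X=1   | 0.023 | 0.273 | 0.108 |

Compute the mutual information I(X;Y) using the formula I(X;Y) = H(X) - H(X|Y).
0.0666 bits

I(X;Y) = H(X) - H(X|Y)

Marginal of X (row sums):
  P(X=0) = 0.142 + 0.392 + 0.062 = 0.596
  P(X=1) = 0.023 + 0.273 + 0.108 = 0.404
H(X) = -[0.596·log₂(0.596) + 0.404·log₂(0.404)]
  = 0.44498 + 0.52826 = 0.9732 bits

Marginal of Y (column sums):
  P(Y=0) = 0.142 + 0.023 = 0.165
  P(Y=1) = 0.392 + 0.273 = 0.665
  P(Y=2) = 0.062 + 0.108 = 0.170
H(X|Y) = Σ_y P(y)·H(X|Y=y):
  Y=0: P(Y=0) = 0.165, P(X|Y=0) = (142/165, 23/165) → H(X|Y=0) = 0.58265
  Y=1: P(Y=1) = 0.665, P(X|Y=1) = (56/95, 39/95) → H(X|Y=1) = 0.97678
  Y=2: P(Y=2) = 0.170, P(X|Y=2) = (31/85, 54/85) → H(X|Y=2) = 0.94652
H(X|Y) = 0.165·0.58265 + 0.665·0.97678 + 0.170·0.94652 = 0.9066 bits

I(X;Y) = H(X) - H(X|Y) = 0.9732 - 0.9066 = 0.0666 bits

Cross-check via I(X;Y) = H(X) + H(Y) - H(X,Y): computing H(Y) from the column sums and H(X,Y) from the 6 cells in the same way gives H(Y) = 1.2549 bits and H(X,Y) = 2.1615 bits, so
I(X;Y) = 0.9732 + 1.2549 - 2.1615 = 0.0666 bits ✓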